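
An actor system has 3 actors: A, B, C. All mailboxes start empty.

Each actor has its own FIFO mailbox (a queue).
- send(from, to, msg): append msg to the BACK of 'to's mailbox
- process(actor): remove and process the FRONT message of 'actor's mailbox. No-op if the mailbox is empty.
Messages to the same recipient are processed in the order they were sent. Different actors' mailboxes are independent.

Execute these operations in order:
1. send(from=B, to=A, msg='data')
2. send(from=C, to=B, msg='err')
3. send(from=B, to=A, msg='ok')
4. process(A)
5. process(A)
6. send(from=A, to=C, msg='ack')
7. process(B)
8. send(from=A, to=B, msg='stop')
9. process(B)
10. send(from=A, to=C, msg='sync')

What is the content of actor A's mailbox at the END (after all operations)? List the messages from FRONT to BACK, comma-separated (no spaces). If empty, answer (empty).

Answer: (empty)

Derivation:
After 1 (send(from=B, to=A, msg='data')): A:[data] B:[] C:[]
After 2 (send(from=C, to=B, msg='err')): A:[data] B:[err] C:[]
After 3 (send(from=B, to=A, msg='ok')): A:[data,ok] B:[err] C:[]
After 4 (process(A)): A:[ok] B:[err] C:[]
After 5 (process(A)): A:[] B:[err] C:[]
After 6 (send(from=A, to=C, msg='ack')): A:[] B:[err] C:[ack]
After 7 (process(B)): A:[] B:[] C:[ack]
After 8 (send(from=A, to=B, msg='stop')): A:[] B:[stop] C:[ack]
After 9 (process(B)): A:[] B:[] C:[ack]
After 10 (send(from=A, to=C, msg='sync')): A:[] B:[] C:[ack,sync]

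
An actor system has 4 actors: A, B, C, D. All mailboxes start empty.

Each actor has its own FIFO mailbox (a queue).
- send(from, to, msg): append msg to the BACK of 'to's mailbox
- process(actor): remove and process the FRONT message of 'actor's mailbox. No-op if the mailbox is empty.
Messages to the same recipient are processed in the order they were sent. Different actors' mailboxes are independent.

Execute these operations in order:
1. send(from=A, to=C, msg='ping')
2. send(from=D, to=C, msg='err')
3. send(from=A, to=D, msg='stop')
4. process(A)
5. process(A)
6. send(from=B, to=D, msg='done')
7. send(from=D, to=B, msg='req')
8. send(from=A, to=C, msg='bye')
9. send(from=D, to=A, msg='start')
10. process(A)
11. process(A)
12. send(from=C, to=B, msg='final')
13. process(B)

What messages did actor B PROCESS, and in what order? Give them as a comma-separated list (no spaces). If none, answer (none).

After 1 (send(from=A, to=C, msg='ping')): A:[] B:[] C:[ping] D:[]
After 2 (send(from=D, to=C, msg='err')): A:[] B:[] C:[ping,err] D:[]
After 3 (send(from=A, to=D, msg='stop')): A:[] B:[] C:[ping,err] D:[stop]
After 4 (process(A)): A:[] B:[] C:[ping,err] D:[stop]
After 5 (process(A)): A:[] B:[] C:[ping,err] D:[stop]
After 6 (send(from=B, to=D, msg='done')): A:[] B:[] C:[ping,err] D:[stop,done]
After 7 (send(from=D, to=B, msg='req')): A:[] B:[req] C:[ping,err] D:[stop,done]
After 8 (send(from=A, to=C, msg='bye')): A:[] B:[req] C:[ping,err,bye] D:[stop,done]
After 9 (send(from=D, to=A, msg='start')): A:[start] B:[req] C:[ping,err,bye] D:[stop,done]
After 10 (process(A)): A:[] B:[req] C:[ping,err,bye] D:[stop,done]
After 11 (process(A)): A:[] B:[req] C:[ping,err,bye] D:[stop,done]
After 12 (send(from=C, to=B, msg='final')): A:[] B:[req,final] C:[ping,err,bye] D:[stop,done]
After 13 (process(B)): A:[] B:[final] C:[ping,err,bye] D:[stop,done]

Answer: req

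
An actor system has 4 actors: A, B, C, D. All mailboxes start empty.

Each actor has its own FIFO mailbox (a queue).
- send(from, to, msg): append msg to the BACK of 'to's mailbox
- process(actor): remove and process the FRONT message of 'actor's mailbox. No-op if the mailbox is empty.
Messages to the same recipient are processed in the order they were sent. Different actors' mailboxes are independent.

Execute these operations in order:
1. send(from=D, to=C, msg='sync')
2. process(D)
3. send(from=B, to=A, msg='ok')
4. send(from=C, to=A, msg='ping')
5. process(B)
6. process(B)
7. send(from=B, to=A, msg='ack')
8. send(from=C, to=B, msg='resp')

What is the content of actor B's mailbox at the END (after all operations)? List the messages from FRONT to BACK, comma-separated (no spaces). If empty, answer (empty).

After 1 (send(from=D, to=C, msg='sync')): A:[] B:[] C:[sync] D:[]
After 2 (process(D)): A:[] B:[] C:[sync] D:[]
After 3 (send(from=B, to=A, msg='ok')): A:[ok] B:[] C:[sync] D:[]
After 4 (send(from=C, to=A, msg='ping')): A:[ok,ping] B:[] C:[sync] D:[]
After 5 (process(B)): A:[ok,ping] B:[] C:[sync] D:[]
After 6 (process(B)): A:[ok,ping] B:[] C:[sync] D:[]
After 7 (send(from=B, to=A, msg='ack')): A:[ok,ping,ack] B:[] C:[sync] D:[]
After 8 (send(from=C, to=B, msg='resp')): A:[ok,ping,ack] B:[resp] C:[sync] D:[]

Answer: resp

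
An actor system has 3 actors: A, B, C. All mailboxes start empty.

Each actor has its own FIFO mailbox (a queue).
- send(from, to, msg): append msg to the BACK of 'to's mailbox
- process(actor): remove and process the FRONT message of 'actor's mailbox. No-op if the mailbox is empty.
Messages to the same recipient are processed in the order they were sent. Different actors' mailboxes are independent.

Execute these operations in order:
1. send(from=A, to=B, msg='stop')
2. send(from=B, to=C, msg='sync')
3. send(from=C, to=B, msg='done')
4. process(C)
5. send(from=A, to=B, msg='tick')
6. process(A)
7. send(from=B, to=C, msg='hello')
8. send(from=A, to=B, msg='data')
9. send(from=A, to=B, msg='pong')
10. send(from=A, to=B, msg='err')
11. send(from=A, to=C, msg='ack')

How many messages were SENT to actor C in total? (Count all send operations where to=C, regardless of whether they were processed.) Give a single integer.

Answer: 3

Derivation:
After 1 (send(from=A, to=B, msg='stop')): A:[] B:[stop] C:[]
After 2 (send(from=B, to=C, msg='sync')): A:[] B:[stop] C:[sync]
After 3 (send(from=C, to=B, msg='done')): A:[] B:[stop,done] C:[sync]
After 4 (process(C)): A:[] B:[stop,done] C:[]
After 5 (send(from=A, to=B, msg='tick')): A:[] B:[stop,done,tick] C:[]
After 6 (process(A)): A:[] B:[stop,done,tick] C:[]
After 7 (send(from=B, to=C, msg='hello')): A:[] B:[stop,done,tick] C:[hello]
After 8 (send(from=A, to=B, msg='data')): A:[] B:[stop,done,tick,data] C:[hello]
After 9 (send(from=A, to=B, msg='pong')): A:[] B:[stop,done,tick,data,pong] C:[hello]
After 10 (send(from=A, to=B, msg='err')): A:[] B:[stop,done,tick,data,pong,err] C:[hello]
After 11 (send(from=A, to=C, msg='ack')): A:[] B:[stop,done,tick,data,pong,err] C:[hello,ack]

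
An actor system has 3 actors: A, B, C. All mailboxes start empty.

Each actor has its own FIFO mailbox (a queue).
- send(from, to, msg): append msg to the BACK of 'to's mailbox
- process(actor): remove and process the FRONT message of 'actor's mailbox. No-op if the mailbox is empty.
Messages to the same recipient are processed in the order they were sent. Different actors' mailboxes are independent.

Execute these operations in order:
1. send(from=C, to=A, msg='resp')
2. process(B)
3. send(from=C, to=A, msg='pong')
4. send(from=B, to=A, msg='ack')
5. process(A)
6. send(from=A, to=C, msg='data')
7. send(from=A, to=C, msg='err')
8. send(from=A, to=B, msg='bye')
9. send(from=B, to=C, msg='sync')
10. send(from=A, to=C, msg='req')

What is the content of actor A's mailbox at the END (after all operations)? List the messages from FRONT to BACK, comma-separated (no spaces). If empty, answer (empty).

After 1 (send(from=C, to=A, msg='resp')): A:[resp] B:[] C:[]
After 2 (process(B)): A:[resp] B:[] C:[]
After 3 (send(from=C, to=A, msg='pong')): A:[resp,pong] B:[] C:[]
After 4 (send(from=B, to=A, msg='ack')): A:[resp,pong,ack] B:[] C:[]
After 5 (process(A)): A:[pong,ack] B:[] C:[]
After 6 (send(from=A, to=C, msg='data')): A:[pong,ack] B:[] C:[data]
After 7 (send(from=A, to=C, msg='err')): A:[pong,ack] B:[] C:[data,err]
After 8 (send(from=A, to=B, msg='bye')): A:[pong,ack] B:[bye] C:[data,err]
After 9 (send(from=B, to=C, msg='sync')): A:[pong,ack] B:[bye] C:[data,err,sync]
After 10 (send(from=A, to=C, msg='req')): A:[pong,ack] B:[bye] C:[data,err,sync,req]

Answer: pong,ack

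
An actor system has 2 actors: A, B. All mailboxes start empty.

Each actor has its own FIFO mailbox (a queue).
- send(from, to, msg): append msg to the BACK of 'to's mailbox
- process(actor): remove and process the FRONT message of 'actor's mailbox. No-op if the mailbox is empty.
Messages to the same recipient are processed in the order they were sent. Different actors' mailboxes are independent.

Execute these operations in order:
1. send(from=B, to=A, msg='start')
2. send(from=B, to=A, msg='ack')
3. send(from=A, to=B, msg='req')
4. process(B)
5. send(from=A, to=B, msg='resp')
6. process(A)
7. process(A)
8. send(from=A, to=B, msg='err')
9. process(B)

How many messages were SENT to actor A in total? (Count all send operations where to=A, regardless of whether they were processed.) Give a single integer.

Answer: 2

Derivation:
After 1 (send(from=B, to=A, msg='start')): A:[start] B:[]
After 2 (send(from=B, to=A, msg='ack')): A:[start,ack] B:[]
After 3 (send(from=A, to=B, msg='req')): A:[start,ack] B:[req]
After 4 (process(B)): A:[start,ack] B:[]
After 5 (send(from=A, to=B, msg='resp')): A:[start,ack] B:[resp]
After 6 (process(A)): A:[ack] B:[resp]
After 7 (process(A)): A:[] B:[resp]
After 8 (send(from=A, to=B, msg='err')): A:[] B:[resp,err]
After 9 (process(B)): A:[] B:[err]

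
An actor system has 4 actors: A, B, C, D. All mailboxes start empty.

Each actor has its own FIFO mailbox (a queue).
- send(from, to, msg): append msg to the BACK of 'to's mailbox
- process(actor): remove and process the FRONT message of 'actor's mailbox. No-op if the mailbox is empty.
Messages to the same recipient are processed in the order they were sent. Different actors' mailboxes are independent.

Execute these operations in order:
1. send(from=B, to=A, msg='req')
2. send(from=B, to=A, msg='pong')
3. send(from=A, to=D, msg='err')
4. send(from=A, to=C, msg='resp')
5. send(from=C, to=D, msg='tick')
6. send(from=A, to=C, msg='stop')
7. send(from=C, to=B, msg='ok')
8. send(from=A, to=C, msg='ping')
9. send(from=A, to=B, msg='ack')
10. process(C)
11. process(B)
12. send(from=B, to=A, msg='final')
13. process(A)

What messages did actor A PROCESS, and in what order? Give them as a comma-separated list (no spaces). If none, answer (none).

After 1 (send(from=B, to=A, msg='req')): A:[req] B:[] C:[] D:[]
After 2 (send(from=B, to=A, msg='pong')): A:[req,pong] B:[] C:[] D:[]
After 3 (send(from=A, to=D, msg='err')): A:[req,pong] B:[] C:[] D:[err]
After 4 (send(from=A, to=C, msg='resp')): A:[req,pong] B:[] C:[resp] D:[err]
After 5 (send(from=C, to=D, msg='tick')): A:[req,pong] B:[] C:[resp] D:[err,tick]
After 6 (send(from=A, to=C, msg='stop')): A:[req,pong] B:[] C:[resp,stop] D:[err,tick]
After 7 (send(from=C, to=B, msg='ok')): A:[req,pong] B:[ok] C:[resp,stop] D:[err,tick]
After 8 (send(from=A, to=C, msg='ping')): A:[req,pong] B:[ok] C:[resp,stop,ping] D:[err,tick]
After 9 (send(from=A, to=B, msg='ack')): A:[req,pong] B:[ok,ack] C:[resp,stop,ping] D:[err,tick]
After 10 (process(C)): A:[req,pong] B:[ok,ack] C:[stop,ping] D:[err,tick]
After 11 (process(B)): A:[req,pong] B:[ack] C:[stop,ping] D:[err,tick]
After 12 (send(from=B, to=A, msg='final')): A:[req,pong,final] B:[ack] C:[stop,ping] D:[err,tick]
After 13 (process(A)): A:[pong,final] B:[ack] C:[stop,ping] D:[err,tick]

Answer: req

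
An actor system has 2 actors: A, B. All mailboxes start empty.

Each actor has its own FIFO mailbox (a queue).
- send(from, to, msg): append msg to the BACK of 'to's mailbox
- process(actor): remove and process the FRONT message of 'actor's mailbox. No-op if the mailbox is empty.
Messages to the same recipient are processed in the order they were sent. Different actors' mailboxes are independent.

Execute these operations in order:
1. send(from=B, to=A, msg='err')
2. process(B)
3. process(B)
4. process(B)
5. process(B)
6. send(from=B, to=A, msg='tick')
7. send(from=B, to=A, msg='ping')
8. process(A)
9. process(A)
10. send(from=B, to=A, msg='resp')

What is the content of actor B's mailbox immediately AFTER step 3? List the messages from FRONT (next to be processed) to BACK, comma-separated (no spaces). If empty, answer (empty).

After 1 (send(from=B, to=A, msg='err')): A:[err] B:[]
After 2 (process(B)): A:[err] B:[]
After 3 (process(B)): A:[err] B:[]

(empty)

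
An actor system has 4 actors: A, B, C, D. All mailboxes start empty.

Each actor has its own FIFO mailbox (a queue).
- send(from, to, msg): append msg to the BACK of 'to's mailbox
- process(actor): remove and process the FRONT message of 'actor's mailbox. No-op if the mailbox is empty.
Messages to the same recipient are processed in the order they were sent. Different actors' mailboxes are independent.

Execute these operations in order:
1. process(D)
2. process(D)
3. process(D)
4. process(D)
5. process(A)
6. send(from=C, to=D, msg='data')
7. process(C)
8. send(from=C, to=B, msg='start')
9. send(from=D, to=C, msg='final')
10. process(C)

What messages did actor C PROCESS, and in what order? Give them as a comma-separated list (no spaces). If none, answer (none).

After 1 (process(D)): A:[] B:[] C:[] D:[]
After 2 (process(D)): A:[] B:[] C:[] D:[]
After 3 (process(D)): A:[] B:[] C:[] D:[]
After 4 (process(D)): A:[] B:[] C:[] D:[]
After 5 (process(A)): A:[] B:[] C:[] D:[]
After 6 (send(from=C, to=D, msg='data')): A:[] B:[] C:[] D:[data]
After 7 (process(C)): A:[] B:[] C:[] D:[data]
After 8 (send(from=C, to=B, msg='start')): A:[] B:[start] C:[] D:[data]
After 9 (send(from=D, to=C, msg='final')): A:[] B:[start] C:[final] D:[data]
After 10 (process(C)): A:[] B:[start] C:[] D:[data]

Answer: final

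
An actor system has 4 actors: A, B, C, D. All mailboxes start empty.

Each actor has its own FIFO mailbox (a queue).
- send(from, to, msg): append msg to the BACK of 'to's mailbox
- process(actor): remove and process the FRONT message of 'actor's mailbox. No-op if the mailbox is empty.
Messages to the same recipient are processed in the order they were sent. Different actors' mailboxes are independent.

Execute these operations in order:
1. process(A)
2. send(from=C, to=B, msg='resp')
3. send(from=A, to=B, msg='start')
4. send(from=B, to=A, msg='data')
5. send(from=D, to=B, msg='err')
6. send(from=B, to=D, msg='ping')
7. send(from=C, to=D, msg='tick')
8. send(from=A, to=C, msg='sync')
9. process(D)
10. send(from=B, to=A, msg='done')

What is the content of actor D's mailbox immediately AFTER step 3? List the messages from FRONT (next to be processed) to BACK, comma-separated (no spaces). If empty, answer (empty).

After 1 (process(A)): A:[] B:[] C:[] D:[]
After 2 (send(from=C, to=B, msg='resp')): A:[] B:[resp] C:[] D:[]
After 3 (send(from=A, to=B, msg='start')): A:[] B:[resp,start] C:[] D:[]

(empty)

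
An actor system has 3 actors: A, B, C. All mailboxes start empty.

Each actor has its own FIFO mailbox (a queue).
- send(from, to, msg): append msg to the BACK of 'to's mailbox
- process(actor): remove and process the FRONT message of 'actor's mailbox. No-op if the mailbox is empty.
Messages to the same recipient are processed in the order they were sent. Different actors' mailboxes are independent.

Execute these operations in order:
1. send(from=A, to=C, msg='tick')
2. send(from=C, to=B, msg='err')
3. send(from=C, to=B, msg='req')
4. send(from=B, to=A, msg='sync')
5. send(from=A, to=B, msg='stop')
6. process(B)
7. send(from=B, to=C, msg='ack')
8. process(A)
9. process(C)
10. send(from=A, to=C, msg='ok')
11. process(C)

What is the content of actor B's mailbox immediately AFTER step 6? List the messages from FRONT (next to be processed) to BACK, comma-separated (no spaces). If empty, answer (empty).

After 1 (send(from=A, to=C, msg='tick')): A:[] B:[] C:[tick]
After 2 (send(from=C, to=B, msg='err')): A:[] B:[err] C:[tick]
After 3 (send(from=C, to=B, msg='req')): A:[] B:[err,req] C:[tick]
After 4 (send(from=B, to=A, msg='sync')): A:[sync] B:[err,req] C:[tick]
After 5 (send(from=A, to=B, msg='stop')): A:[sync] B:[err,req,stop] C:[tick]
After 6 (process(B)): A:[sync] B:[req,stop] C:[tick]

req,stop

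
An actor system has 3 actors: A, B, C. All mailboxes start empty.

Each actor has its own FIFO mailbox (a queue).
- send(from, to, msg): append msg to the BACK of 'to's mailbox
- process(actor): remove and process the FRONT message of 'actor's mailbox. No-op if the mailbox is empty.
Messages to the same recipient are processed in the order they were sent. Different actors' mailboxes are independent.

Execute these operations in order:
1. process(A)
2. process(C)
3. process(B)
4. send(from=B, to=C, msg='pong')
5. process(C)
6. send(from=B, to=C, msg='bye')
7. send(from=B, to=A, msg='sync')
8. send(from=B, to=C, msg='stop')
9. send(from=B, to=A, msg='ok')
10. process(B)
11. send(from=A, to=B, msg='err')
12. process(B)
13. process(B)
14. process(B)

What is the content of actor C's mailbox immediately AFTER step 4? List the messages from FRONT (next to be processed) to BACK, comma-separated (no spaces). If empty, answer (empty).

After 1 (process(A)): A:[] B:[] C:[]
After 2 (process(C)): A:[] B:[] C:[]
After 3 (process(B)): A:[] B:[] C:[]
After 4 (send(from=B, to=C, msg='pong')): A:[] B:[] C:[pong]

pong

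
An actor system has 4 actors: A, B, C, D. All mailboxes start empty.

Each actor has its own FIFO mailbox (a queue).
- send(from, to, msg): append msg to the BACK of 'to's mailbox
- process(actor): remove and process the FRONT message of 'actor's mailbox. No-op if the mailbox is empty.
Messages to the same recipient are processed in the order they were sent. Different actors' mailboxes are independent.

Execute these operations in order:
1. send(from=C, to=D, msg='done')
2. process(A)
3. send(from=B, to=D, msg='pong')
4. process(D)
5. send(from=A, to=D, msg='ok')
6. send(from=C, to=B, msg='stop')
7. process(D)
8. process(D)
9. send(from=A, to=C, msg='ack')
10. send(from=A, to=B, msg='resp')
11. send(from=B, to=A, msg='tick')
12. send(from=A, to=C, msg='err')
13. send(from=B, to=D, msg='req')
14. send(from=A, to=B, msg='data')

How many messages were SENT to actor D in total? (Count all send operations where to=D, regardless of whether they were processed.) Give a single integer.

Answer: 4

Derivation:
After 1 (send(from=C, to=D, msg='done')): A:[] B:[] C:[] D:[done]
After 2 (process(A)): A:[] B:[] C:[] D:[done]
After 3 (send(from=B, to=D, msg='pong')): A:[] B:[] C:[] D:[done,pong]
After 4 (process(D)): A:[] B:[] C:[] D:[pong]
After 5 (send(from=A, to=D, msg='ok')): A:[] B:[] C:[] D:[pong,ok]
After 6 (send(from=C, to=B, msg='stop')): A:[] B:[stop] C:[] D:[pong,ok]
After 7 (process(D)): A:[] B:[stop] C:[] D:[ok]
After 8 (process(D)): A:[] B:[stop] C:[] D:[]
After 9 (send(from=A, to=C, msg='ack')): A:[] B:[stop] C:[ack] D:[]
After 10 (send(from=A, to=B, msg='resp')): A:[] B:[stop,resp] C:[ack] D:[]
After 11 (send(from=B, to=A, msg='tick')): A:[tick] B:[stop,resp] C:[ack] D:[]
After 12 (send(from=A, to=C, msg='err')): A:[tick] B:[stop,resp] C:[ack,err] D:[]
After 13 (send(from=B, to=D, msg='req')): A:[tick] B:[stop,resp] C:[ack,err] D:[req]
After 14 (send(from=A, to=B, msg='data')): A:[tick] B:[stop,resp,data] C:[ack,err] D:[req]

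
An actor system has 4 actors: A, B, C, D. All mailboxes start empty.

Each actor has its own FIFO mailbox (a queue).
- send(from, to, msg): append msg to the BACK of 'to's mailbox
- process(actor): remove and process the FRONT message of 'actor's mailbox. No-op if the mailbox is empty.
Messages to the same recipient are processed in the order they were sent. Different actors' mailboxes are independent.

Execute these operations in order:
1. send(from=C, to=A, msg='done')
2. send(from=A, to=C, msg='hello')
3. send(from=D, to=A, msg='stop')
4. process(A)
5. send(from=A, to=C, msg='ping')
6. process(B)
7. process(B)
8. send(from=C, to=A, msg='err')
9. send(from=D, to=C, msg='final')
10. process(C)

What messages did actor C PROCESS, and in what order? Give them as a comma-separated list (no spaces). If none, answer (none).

After 1 (send(from=C, to=A, msg='done')): A:[done] B:[] C:[] D:[]
After 2 (send(from=A, to=C, msg='hello')): A:[done] B:[] C:[hello] D:[]
After 3 (send(from=D, to=A, msg='stop')): A:[done,stop] B:[] C:[hello] D:[]
After 4 (process(A)): A:[stop] B:[] C:[hello] D:[]
After 5 (send(from=A, to=C, msg='ping')): A:[stop] B:[] C:[hello,ping] D:[]
After 6 (process(B)): A:[stop] B:[] C:[hello,ping] D:[]
After 7 (process(B)): A:[stop] B:[] C:[hello,ping] D:[]
After 8 (send(from=C, to=A, msg='err')): A:[stop,err] B:[] C:[hello,ping] D:[]
After 9 (send(from=D, to=C, msg='final')): A:[stop,err] B:[] C:[hello,ping,final] D:[]
After 10 (process(C)): A:[stop,err] B:[] C:[ping,final] D:[]

Answer: hello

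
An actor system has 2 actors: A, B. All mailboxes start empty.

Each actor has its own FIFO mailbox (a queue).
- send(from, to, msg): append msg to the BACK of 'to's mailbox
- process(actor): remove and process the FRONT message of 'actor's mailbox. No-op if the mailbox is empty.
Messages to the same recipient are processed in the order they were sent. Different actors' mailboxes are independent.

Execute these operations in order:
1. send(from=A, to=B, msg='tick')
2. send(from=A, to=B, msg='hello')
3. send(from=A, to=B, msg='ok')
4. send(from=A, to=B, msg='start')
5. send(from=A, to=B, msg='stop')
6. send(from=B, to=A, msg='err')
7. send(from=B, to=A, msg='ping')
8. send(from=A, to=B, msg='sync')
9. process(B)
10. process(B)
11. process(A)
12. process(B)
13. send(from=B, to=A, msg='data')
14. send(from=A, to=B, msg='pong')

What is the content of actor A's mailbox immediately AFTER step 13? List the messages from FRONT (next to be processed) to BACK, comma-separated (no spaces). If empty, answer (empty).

After 1 (send(from=A, to=B, msg='tick')): A:[] B:[tick]
After 2 (send(from=A, to=B, msg='hello')): A:[] B:[tick,hello]
After 3 (send(from=A, to=B, msg='ok')): A:[] B:[tick,hello,ok]
After 4 (send(from=A, to=B, msg='start')): A:[] B:[tick,hello,ok,start]
After 5 (send(from=A, to=B, msg='stop')): A:[] B:[tick,hello,ok,start,stop]
After 6 (send(from=B, to=A, msg='err')): A:[err] B:[tick,hello,ok,start,stop]
After 7 (send(from=B, to=A, msg='ping')): A:[err,ping] B:[tick,hello,ok,start,stop]
After 8 (send(from=A, to=B, msg='sync')): A:[err,ping] B:[tick,hello,ok,start,stop,sync]
After 9 (process(B)): A:[err,ping] B:[hello,ok,start,stop,sync]
After 10 (process(B)): A:[err,ping] B:[ok,start,stop,sync]
After 11 (process(A)): A:[ping] B:[ok,start,stop,sync]
After 12 (process(B)): A:[ping] B:[start,stop,sync]
After 13 (send(from=B, to=A, msg='data')): A:[ping,data] B:[start,stop,sync]

ping,data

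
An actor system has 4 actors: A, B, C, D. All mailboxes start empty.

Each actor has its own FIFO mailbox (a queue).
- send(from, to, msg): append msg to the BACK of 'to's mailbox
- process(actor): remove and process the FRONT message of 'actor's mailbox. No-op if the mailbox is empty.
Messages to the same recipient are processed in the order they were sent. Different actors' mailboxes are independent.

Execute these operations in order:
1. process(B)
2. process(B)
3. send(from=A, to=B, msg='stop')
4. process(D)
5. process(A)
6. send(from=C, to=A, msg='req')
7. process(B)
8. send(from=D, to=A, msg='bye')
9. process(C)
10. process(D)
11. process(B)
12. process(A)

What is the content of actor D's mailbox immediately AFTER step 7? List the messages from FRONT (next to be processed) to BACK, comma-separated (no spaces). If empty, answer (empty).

After 1 (process(B)): A:[] B:[] C:[] D:[]
After 2 (process(B)): A:[] B:[] C:[] D:[]
After 3 (send(from=A, to=B, msg='stop')): A:[] B:[stop] C:[] D:[]
After 4 (process(D)): A:[] B:[stop] C:[] D:[]
After 5 (process(A)): A:[] B:[stop] C:[] D:[]
After 6 (send(from=C, to=A, msg='req')): A:[req] B:[stop] C:[] D:[]
After 7 (process(B)): A:[req] B:[] C:[] D:[]

(empty)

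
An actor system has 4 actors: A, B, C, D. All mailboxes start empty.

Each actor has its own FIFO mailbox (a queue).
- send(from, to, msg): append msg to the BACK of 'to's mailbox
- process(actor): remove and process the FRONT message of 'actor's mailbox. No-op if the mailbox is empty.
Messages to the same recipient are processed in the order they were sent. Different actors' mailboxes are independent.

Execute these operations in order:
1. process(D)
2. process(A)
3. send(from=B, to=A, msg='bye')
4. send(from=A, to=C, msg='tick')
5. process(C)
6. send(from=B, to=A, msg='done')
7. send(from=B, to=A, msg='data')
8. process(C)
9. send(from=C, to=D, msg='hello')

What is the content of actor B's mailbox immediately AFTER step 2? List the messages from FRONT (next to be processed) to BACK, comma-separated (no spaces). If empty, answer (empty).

After 1 (process(D)): A:[] B:[] C:[] D:[]
After 2 (process(A)): A:[] B:[] C:[] D:[]

(empty)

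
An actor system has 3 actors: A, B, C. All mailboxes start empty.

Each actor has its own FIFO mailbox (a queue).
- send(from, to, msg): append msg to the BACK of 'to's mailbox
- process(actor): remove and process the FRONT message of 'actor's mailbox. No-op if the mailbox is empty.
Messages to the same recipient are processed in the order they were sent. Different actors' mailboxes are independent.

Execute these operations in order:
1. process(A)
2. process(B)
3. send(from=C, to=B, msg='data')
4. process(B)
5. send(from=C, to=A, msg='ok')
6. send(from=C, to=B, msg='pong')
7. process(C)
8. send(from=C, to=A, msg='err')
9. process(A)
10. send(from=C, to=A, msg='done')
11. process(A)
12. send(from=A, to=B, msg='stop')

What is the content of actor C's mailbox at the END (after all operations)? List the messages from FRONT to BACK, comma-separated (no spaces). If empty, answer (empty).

After 1 (process(A)): A:[] B:[] C:[]
After 2 (process(B)): A:[] B:[] C:[]
After 3 (send(from=C, to=B, msg='data')): A:[] B:[data] C:[]
After 4 (process(B)): A:[] B:[] C:[]
After 5 (send(from=C, to=A, msg='ok')): A:[ok] B:[] C:[]
After 6 (send(from=C, to=B, msg='pong')): A:[ok] B:[pong] C:[]
After 7 (process(C)): A:[ok] B:[pong] C:[]
After 8 (send(from=C, to=A, msg='err')): A:[ok,err] B:[pong] C:[]
After 9 (process(A)): A:[err] B:[pong] C:[]
After 10 (send(from=C, to=A, msg='done')): A:[err,done] B:[pong] C:[]
After 11 (process(A)): A:[done] B:[pong] C:[]
After 12 (send(from=A, to=B, msg='stop')): A:[done] B:[pong,stop] C:[]

Answer: (empty)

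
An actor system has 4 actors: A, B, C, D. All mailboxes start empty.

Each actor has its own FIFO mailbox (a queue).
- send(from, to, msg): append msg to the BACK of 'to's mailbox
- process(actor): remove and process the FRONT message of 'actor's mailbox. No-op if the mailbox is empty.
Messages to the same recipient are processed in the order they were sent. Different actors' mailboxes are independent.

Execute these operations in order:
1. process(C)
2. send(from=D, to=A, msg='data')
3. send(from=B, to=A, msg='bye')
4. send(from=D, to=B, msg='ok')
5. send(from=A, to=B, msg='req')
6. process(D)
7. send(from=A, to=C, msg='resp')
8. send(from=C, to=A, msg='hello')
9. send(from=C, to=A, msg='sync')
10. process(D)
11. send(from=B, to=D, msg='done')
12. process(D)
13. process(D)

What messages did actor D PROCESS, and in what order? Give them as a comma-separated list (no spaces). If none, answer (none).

Answer: done

Derivation:
After 1 (process(C)): A:[] B:[] C:[] D:[]
After 2 (send(from=D, to=A, msg='data')): A:[data] B:[] C:[] D:[]
After 3 (send(from=B, to=A, msg='bye')): A:[data,bye] B:[] C:[] D:[]
After 4 (send(from=D, to=B, msg='ok')): A:[data,bye] B:[ok] C:[] D:[]
After 5 (send(from=A, to=B, msg='req')): A:[data,bye] B:[ok,req] C:[] D:[]
After 6 (process(D)): A:[data,bye] B:[ok,req] C:[] D:[]
After 7 (send(from=A, to=C, msg='resp')): A:[data,bye] B:[ok,req] C:[resp] D:[]
After 8 (send(from=C, to=A, msg='hello')): A:[data,bye,hello] B:[ok,req] C:[resp] D:[]
After 9 (send(from=C, to=A, msg='sync')): A:[data,bye,hello,sync] B:[ok,req] C:[resp] D:[]
After 10 (process(D)): A:[data,bye,hello,sync] B:[ok,req] C:[resp] D:[]
After 11 (send(from=B, to=D, msg='done')): A:[data,bye,hello,sync] B:[ok,req] C:[resp] D:[done]
After 12 (process(D)): A:[data,bye,hello,sync] B:[ok,req] C:[resp] D:[]
After 13 (process(D)): A:[data,bye,hello,sync] B:[ok,req] C:[resp] D:[]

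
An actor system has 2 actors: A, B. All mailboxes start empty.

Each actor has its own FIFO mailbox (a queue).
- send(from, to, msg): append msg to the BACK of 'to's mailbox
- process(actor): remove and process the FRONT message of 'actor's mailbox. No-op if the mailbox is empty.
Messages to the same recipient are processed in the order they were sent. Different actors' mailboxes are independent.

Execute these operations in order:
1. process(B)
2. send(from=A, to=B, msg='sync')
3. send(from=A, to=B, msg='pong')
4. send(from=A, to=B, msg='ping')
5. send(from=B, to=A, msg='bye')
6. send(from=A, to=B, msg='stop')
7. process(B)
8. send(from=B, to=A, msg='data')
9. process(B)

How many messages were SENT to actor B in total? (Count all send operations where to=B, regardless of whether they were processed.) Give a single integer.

Answer: 4

Derivation:
After 1 (process(B)): A:[] B:[]
After 2 (send(from=A, to=B, msg='sync')): A:[] B:[sync]
After 3 (send(from=A, to=B, msg='pong')): A:[] B:[sync,pong]
After 4 (send(from=A, to=B, msg='ping')): A:[] B:[sync,pong,ping]
After 5 (send(from=B, to=A, msg='bye')): A:[bye] B:[sync,pong,ping]
After 6 (send(from=A, to=B, msg='stop')): A:[bye] B:[sync,pong,ping,stop]
After 7 (process(B)): A:[bye] B:[pong,ping,stop]
After 8 (send(from=B, to=A, msg='data')): A:[bye,data] B:[pong,ping,stop]
After 9 (process(B)): A:[bye,data] B:[ping,stop]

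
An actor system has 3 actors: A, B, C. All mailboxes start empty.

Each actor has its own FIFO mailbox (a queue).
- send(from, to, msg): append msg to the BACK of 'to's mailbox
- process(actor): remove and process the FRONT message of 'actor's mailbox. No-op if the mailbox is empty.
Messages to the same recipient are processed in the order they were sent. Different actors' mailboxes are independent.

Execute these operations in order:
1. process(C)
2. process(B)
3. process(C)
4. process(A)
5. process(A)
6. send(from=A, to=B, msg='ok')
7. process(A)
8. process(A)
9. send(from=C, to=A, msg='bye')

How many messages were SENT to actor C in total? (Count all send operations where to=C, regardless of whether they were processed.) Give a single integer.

Answer: 0

Derivation:
After 1 (process(C)): A:[] B:[] C:[]
After 2 (process(B)): A:[] B:[] C:[]
After 3 (process(C)): A:[] B:[] C:[]
After 4 (process(A)): A:[] B:[] C:[]
After 5 (process(A)): A:[] B:[] C:[]
After 6 (send(from=A, to=B, msg='ok')): A:[] B:[ok] C:[]
After 7 (process(A)): A:[] B:[ok] C:[]
After 8 (process(A)): A:[] B:[ok] C:[]
After 9 (send(from=C, to=A, msg='bye')): A:[bye] B:[ok] C:[]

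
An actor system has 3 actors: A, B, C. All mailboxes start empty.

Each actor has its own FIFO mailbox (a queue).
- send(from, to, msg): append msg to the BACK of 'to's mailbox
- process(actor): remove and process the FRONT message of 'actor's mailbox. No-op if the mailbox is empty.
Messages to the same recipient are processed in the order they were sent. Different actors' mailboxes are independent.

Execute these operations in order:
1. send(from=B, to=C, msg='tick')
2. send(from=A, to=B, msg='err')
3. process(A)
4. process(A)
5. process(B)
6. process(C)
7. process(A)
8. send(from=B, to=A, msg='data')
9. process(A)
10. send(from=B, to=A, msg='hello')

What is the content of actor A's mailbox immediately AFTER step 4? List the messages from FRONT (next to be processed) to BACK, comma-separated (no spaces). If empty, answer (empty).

After 1 (send(from=B, to=C, msg='tick')): A:[] B:[] C:[tick]
After 2 (send(from=A, to=B, msg='err')): A:[] B:[err] C:[tick]
After 3 (process(A)): A:[] B:[err] C:[tick]
After 4 (process(A)): A:[] B:[err] C:[tick]

(empty)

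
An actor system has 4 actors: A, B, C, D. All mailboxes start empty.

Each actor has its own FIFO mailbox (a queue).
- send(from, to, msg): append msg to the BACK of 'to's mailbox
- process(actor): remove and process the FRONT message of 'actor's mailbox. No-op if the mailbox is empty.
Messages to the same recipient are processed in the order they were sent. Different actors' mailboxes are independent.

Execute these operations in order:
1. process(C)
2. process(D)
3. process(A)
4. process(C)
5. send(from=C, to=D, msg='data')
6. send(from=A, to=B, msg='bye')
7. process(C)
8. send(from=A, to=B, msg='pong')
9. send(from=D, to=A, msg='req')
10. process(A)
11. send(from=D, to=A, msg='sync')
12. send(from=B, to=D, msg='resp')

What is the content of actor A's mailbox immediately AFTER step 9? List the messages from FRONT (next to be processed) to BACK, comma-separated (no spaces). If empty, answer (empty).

After 1 (process(C)): A:[] B:[] C:[] D:[]
After 2 (process(D)): A:[] B:[] C:[] D:[]
After 3 (process(A)): A:[] B:[] C:[] D:[]
After 4 (process(C)): A:[] B:[] C:[] D:[]
After 5 (send(from=C, to=D, msg='data')): A:[] B:[] C:[] D:[data]
After 6 (send(from=A, to=B, msg='bye')): A:[] B:[bye] C:[] D:[data]
After 7 (process(C)): A:[] B:[bye] C:[] D:[data]
After 8 (send(from=A, to=B, msg='pong')): A:[] B:[bye,pong] C:[] D:[data]
After 9 (send(from=D, to=A, msg='req')): A:[req] B:[bye,pong] C:[] D:[data]

req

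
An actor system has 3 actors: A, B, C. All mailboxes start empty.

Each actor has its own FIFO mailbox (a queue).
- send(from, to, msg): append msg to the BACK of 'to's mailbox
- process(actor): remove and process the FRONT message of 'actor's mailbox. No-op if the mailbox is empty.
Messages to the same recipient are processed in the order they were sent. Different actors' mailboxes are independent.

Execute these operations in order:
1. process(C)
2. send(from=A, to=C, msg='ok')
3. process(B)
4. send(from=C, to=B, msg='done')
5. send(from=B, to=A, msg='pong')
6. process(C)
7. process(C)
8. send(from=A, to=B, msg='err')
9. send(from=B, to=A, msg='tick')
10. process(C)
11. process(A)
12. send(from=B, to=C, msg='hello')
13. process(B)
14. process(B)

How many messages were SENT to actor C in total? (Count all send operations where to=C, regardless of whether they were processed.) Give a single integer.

Answer: 2

Derivation:
After 1 (process(C)): A:[] B:[] C:[]
After 2 (send(from=A, to=C, msg='ok')): A:[] B:[] C:[ok]
After 3 (process(B)): A:[] B:[] C:[ok]
After 4 (send(from=C, to=B, msg='done')): A:[] B:[done] C:[ok]
After 5 (send(from=B, to=A, msg='pong')): A:[pong] B:[done] C:[ok]
After 6 (process(C)): A:[pong] B:[done] C:[]
After 7 (process(C)): A:[pong] B:[done] C:[]
After 8 (send(from=A, to=B, msg='err')): A:[pong] B:[done,err] C:[]
After 9 (send(from=B, to=A, msg='tick')): A:[pong,tick] B:[done,err] C:[]
After 10 (process(C)): A:[pong,tick] B:[done,err] C:[]
After 11 (process(A)): A:[tick] B:[done,err] C:[]
After 12 (send(from=B, to=C, msg='hello')): A:[tick] B:[done,err] C:[hello]
After 13 (process(B)): A:[tick] B:[err] C:[hello]
After 14 (process(B)): A:[tick] B:[] C:[hello]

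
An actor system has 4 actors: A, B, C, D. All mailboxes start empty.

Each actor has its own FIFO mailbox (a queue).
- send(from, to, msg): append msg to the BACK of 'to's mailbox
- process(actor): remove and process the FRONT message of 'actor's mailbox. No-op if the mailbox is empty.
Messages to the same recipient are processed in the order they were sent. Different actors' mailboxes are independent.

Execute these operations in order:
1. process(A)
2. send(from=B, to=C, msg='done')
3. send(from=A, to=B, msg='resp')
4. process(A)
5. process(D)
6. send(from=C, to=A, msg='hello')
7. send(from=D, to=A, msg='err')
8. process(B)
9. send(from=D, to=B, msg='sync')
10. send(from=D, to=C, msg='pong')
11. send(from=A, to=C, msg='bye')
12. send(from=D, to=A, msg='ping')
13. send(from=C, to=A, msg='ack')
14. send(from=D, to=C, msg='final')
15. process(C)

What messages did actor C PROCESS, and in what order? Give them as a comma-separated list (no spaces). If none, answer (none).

After 1 (process(A)): A:[] B:[] C:[] D:[]
After 2 (send(from=B, to=C, msg='done')): A:[] B:[] C:[done] D:[]
After 3 (send(from=A, to=B, msg='resp')): A:[] B:[resp] C:[done] D:[]
After 4 (process(A)): A:[] B:[resp] C:[done] D:[]
After 5 (process(D)): A:[] B:[resp] C:[done] D:[]
After 6 (send(from=C, to=A, msg='hello')): A:[hello] B:[resp] C:[done] D:[]
After 7 (send(from=D, to=A, msg='err')): A:[hello,err] B:[resp] C:[done] D:[]
After 8 (process(B)): A:[hello,err] B:[] C:[done] D:[]
After 9 (send(from=D, to=B, msg='sync')): A:[hello,err] B:[sync] C:[done] D:[]
After 10 (send(from=D, to=C, msg='pong')): A:[hello,err] B:[sync] C:[done,pong] D:[]
After 11 (send(from=A, to=C, msg='bye')): A:[hello,err] B:[sync] C:[done,pong,bye] D:[]
After 12 (send(from=D, to=A, msg='ping')): A:[hello,err,ping] B:[sync] C:[done,pong,bye] D:[]
After 13 (send(from=C, to=A, msg='ack')): A:[hello,err,ping,ack] B:[sync] C:[done,pong,bye] D:[]
After 14 (send(from=D, to=C, msg='final')): A:[hello,err,ping,ack] B:[sync] C:[done,pong,bye,final] D:[]
After 15 (process(C)): A:[hello,err,ping,ack] B:[sync] C:[pong,bye,final] D:[]

Answer: done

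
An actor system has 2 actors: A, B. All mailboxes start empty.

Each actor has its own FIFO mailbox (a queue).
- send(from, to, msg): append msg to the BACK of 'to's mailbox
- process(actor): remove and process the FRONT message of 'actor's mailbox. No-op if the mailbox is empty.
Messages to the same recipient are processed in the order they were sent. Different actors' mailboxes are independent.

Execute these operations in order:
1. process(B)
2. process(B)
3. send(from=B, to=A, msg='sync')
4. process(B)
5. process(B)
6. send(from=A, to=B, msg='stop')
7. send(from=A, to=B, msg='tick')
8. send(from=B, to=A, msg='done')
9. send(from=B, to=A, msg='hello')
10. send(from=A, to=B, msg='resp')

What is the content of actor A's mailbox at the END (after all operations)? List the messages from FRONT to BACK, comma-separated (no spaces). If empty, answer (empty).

After 1 (process(B)): A:[] B:[]
After 2 (process(B)): A:[] B:[]
After 3 (send(from=B, to=A, msg='sync')): A:[sync] B:[]
After 4 (process(B)): A:[sync] B:[]
After 5 (process(B)): A:[sync] B:[]
After 6 (send(from=A, to=B, msg='stop')): A:[sync] B:[stop]
After 7 (send(from=A, to=B, msg='tick')): A:[sync] B:[stop,tick]
After 8 (send(from=B, to=A, msg='done')): A:[sync,done] B:[stop,tick]
After 9 (send(from=B, to=A, msg='hello')): A:[sync,done,hello] B:[stop,tick]
After 10 (send(from=A, to=B, msg='resp')): A:[sync,done,hello] B:[stop,tick,resp]

Answer: sync,done,hello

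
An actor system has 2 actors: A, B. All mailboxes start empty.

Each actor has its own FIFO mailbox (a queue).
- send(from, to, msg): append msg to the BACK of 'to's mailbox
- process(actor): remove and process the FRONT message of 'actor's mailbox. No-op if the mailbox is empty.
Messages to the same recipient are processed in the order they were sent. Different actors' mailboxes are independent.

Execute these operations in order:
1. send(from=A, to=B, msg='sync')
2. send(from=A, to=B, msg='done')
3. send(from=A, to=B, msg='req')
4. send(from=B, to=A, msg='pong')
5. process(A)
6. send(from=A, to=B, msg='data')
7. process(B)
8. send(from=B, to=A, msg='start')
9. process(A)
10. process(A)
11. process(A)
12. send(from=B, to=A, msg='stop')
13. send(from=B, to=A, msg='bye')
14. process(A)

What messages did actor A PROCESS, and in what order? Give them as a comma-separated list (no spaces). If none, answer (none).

After 1 (send(from=A, to=B, msg='sync')): A:[] B:[sync]
After 2 (send(from=A, to=B, msg='done')): A:[] B:[sync,done]
After 3 (send(from=A, to=B, msg='req')): A:[] B:[sync,done,req]
After 4 (send(from=B, to=A, msg='pong')): A:[pong] B:[sync,done,req]
After 5 (process(A)): A:[] B:[sync,done,req]
After 6 (send(from=A, to=B, msg='data')): A:[] B:[sync,done,req,data]
After 7 (process(B)): A:[] B:[done,req,data]
After 8 (send(from=B, to=A, msg='start')): A:[start] B:[done,req,data]
After 9 (process(A)): A:[] B:[done,req,data]
After 10 (process(A)): A:[] B:[done,req,data]
After 11 (process(A)): A:[] B:[done,req,data]
After 12 (send(from=B, to=A, msg='stop')): A:[stop] B:[done,req,data]
After 13 (send(from=B, to=A, msg='bye')): A:[stop,bye] B:[done,req,data]
After 14 (process(A)): A:[bye] B:[done,req,data]

Answer: pong,start,stop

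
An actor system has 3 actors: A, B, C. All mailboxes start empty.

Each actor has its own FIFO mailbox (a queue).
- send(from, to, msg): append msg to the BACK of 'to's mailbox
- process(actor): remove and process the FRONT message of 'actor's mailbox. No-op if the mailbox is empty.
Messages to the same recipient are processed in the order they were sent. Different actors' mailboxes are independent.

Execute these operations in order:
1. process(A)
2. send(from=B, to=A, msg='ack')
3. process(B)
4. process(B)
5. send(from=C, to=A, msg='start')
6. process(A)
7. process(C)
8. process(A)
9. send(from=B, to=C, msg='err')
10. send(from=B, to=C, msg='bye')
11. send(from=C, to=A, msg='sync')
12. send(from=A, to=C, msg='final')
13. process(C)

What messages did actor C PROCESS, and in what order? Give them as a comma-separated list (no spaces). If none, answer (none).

After 1 (process(A)): A:[] B:[] C:[]
After 2 (send(from=B, to=A, msg='ack')): A:[ack] B:[] C:[]
After 3 (process(B)): A:[ack] B:[] C:[]
After 4 (process(B)): A:[ack] B:[] C:[]
After 5 (send(from=C, to=A, msg='start')): A:[ack,start] B:[] C:[]
After 6 (process(A)): A:[start] B:[] C:[]
After 7 (process(C)): A:[start] B:[] C:[]
After 8 (process(A)): A:[] B:[] C:[]
After 9 (send(from=B, to=C, msg='err')): A:[] B:[] C:[err]
After 10 (send(from=B, to=C, msg='bye')): A:[] B:[] C:[err,bye]
After 11 (send(from=C, to=A, msg='sync')): A:[sync] B:[] C:[err,bye]
After 12 (send(from=A, to=C, msg='final')): A:[sync] B:[] C:[err,bye,final]
After 13 (process(C)): A:[sync] B:[] C:[bye,final]

Answer: err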